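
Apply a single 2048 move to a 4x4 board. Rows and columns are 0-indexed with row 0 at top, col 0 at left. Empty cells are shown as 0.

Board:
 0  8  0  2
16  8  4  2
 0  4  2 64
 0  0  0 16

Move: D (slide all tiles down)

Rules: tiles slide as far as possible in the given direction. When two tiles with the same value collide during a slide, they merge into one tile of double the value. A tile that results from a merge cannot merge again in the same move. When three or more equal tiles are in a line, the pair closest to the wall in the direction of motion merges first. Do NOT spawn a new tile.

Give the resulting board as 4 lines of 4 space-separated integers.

Slide down:
col 0: [0, 16, 0, 0] -> [0, 0, 0, 16]
col 1: [8, 8, 4, 0] -> [0, 0, 16, 4]
col 2: [0, 4, 2, 0] -> [0, 0, 4, 2]
col 3: [2, 2, 64, 16] -> [0, 4, 64, 16]

Answer:  0  0  0  0
 0  0  0  4
 0 16  4 64
16  4  2 16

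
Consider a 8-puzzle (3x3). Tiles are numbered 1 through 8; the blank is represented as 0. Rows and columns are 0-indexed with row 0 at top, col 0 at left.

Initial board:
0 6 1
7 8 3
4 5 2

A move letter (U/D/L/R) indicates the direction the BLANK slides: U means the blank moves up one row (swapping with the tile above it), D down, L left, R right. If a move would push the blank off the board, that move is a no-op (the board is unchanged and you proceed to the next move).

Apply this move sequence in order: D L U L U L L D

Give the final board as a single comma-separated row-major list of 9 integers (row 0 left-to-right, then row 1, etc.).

After move 1 (D):
7 6 1
0 8 3
4 5 2

After move 2 (L):
7 6 1
0 8 3
4 5 2

After move 3 (U):
0 6 1
7 8 3
4 5 2

After move 4 (L):
0 6 1
7 8 3
4 5 2

After move 5 (U):
0 6 1
7 8 3
4 5 2

After move 6 (L):
0 6 1
7 8 3
4 5 2

After move 7 (L):
0 6 1
7 8 3
4 5 2

After move 8 (D):
7 6 1
0 8 3
4 5 2

Answer: 7, 6, 1, 0, 8, 3, 4, 5, 2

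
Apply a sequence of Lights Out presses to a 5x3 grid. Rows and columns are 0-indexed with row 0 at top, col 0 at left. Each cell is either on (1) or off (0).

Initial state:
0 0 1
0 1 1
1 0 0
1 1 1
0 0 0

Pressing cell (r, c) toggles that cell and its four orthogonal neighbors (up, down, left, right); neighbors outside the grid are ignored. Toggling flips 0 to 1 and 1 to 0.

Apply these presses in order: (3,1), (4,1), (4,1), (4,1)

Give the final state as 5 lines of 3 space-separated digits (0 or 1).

After press 1 at (3,1):
0 0 1
0 1 1
1 1 0
0 0 0
0 1 0

After press 2 at (4,1):
0 0 1
0 1 1
1 1 0
0 1 0
1 0 1

After press 3 at (4,1):
0 0 1
0 1 1
1 1 0
0 0 0
0 1 0

After press 4 at (4,1):
0 0 1
0 1 1
1 1 0
0 1 0
1 0 1

Answer: 0 0 1
0 1 1
1 1 0
0 1 0
1 0 1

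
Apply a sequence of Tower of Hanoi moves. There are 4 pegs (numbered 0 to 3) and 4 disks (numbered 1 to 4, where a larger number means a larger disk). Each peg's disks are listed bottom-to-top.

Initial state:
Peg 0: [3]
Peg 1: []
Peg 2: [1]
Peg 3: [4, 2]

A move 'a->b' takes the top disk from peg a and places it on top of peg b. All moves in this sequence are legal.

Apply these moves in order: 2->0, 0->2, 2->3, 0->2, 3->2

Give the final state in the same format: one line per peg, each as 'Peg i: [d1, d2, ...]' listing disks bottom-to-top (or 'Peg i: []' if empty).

After move 1 (2->0):
Peg 0: [3, 1]
Peg 1: []
Peg 2: []
Peg 3: [4, 2]

After move 2 (0->2):
Peg 0: [3]
Peg 1: []
Peg 2: [1]
Peg 3: [4, 2]

After move 3 (2->3):
Peg 0: [3]
Peg 1: []
Peg 2: []
Peg 3: [4, 2, 1]

After move 4 (0->2):
Peg 0: []
Peg 1: []
Peg 2: [3]
Peg 3: [4, 2, 1]

After move 5 (3->2):
Peg 0: []
Peg 1: []
Peg 2: [3, 1]
Peg 3: [4, 2]

Answer: Peg 0: []
Peg 1: []
Peg 2: [3, 1]
Peg 3: [4, 2]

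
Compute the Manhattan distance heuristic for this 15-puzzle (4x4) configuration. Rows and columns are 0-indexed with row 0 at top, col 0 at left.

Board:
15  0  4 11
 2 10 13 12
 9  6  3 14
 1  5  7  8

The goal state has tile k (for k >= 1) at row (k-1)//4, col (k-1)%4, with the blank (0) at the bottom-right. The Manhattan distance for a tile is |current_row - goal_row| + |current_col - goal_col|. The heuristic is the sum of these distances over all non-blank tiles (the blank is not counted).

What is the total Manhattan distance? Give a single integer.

Tile 15: at (0,0), goal (3,2), distance |0-3|+|0-2| = 5
Tile 4: at (0,2), goal (0,3), distance |0-0|+|2-3| = 1
Tile 11: at (0,3), goal (2,2), distance |0-2|+|3-2| = 3
Tile 2: at (1,0), goal (0,1), distance |1-0|+|0-1| = 2
Tile 10: at (1,1), goal (2,1), distance |1-2|+|1-1| = 1
Tile 13: at (1,2), goal (3,0), distance |1-3|+|2-0| = 4
Tile 12: at (1,3), goal (2,3), distance |1-2|+|3-3| = 1
Tile 9: at (2,0), goal (2,0), distance |2-2|+|0-0| = 0
Tile 6: at (2,1), goal (1,1), distance |2-1|+|1-1| = 1
Tile 3: at (2,2), goal (0,2), distance |2-0|+|2-2| = 2
Tile 14: at (2,3), goal (3,1), distance |2-3|+|3-1| = 3
Tile 1: at (3,0), goal (0,0), distance |3-0|+|0-0| = 3
Tile 5: at (3,1), goal (1,0), distance |3-1|+|1-0| = 3
Tile 7: at (3,2), goal (1,2), distance |3-1|+|2-2| = 2
Tile 8: at (3,3), goal (1,3), distance |3-1|+|3-3| = 2
Sum: 5 + 1 + 3 + 2 + 1 + 4 + 1 + 0 + 1 + 2 + 3 + 3 + 3 + 2 + 2 = 33

Answer: 33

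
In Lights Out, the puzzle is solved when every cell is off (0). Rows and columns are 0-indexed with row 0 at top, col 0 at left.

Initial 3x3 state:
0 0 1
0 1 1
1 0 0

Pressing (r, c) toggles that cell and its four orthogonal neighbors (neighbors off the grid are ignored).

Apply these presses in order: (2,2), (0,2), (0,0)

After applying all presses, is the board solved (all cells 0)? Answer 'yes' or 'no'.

After press 1 at (2,2):
0 0 1
0 1 0
1 1 1

After press 2 at (0,2):
0 1 0
0 1 1
1 1 1

After press 3 at (0,0):
1 0 0
1 1 1
1 1 1

Lights still on: 7

Answer: no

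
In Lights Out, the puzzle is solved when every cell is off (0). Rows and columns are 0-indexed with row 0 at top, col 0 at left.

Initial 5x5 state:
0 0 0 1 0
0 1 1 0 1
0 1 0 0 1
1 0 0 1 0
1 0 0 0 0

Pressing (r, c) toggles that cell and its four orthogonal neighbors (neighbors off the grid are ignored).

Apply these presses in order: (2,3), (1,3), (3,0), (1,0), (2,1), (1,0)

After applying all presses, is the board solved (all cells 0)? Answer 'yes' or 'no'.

After press 1 at (2,3):
0 0 0 1 0
0 1 1 1 1
0 1 1 1 0
1 0 0 0 0
1 0 0 0 0

After press 2 at (1,3):
0 0 0 0 0
0 1 0 0 0
0 1 1 0 0
1 0 0 0 0
1 0 0 0 0

After press 3 at (3,0):
0 0 0 0 0
0 1 0 0 0
1 1 1 0 0
0 1 0 0 0
0 0 0 0 0

After press 4 at (1,0):
1 0 0 0 0
1 0 0 0 0
0 1 1 0 0
0 1 0 0 0
0 0 0 0 0

After press 5 at (2,1):
1 0 0 0 0
1 1 0 0 0
1 0 0 0 0
0 0 0 0 0
0 0 0 0 0

After press 6 at (1,0):
0 0 0 0 0
0 0 0 0 0
0 0 0 0 0
0 0 0 0 0
0 0 0 0 0

Lights still on: 0

Answer: yes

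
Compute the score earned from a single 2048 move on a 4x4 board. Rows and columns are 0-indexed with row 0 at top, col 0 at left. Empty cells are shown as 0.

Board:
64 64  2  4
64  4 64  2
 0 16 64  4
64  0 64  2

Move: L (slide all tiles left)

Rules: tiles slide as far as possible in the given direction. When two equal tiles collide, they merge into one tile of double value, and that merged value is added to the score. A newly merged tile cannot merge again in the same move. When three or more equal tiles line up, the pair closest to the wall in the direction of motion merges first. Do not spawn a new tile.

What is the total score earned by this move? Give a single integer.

Answer: 256

Derivation:
Slide left:
row 0: [64, 64, 2, 4] -> [128, 2, 4, 0]  score +128 (running 128)
row 1: [64, 4, 64, 2] -> [64, 4, 64, 2]  score +0 (running 128)
row 2: [0, 16, 64, 4] -> [16, 64, 4, 0]  score +0 (running 128)
row 3: [64, 0, 64, 2] -> [128, 2, 0, 0]  score +128 (running 256)
Board after move:
128   2   4   0
 64   4  64   2
 16  64   4   0
128   2   0   0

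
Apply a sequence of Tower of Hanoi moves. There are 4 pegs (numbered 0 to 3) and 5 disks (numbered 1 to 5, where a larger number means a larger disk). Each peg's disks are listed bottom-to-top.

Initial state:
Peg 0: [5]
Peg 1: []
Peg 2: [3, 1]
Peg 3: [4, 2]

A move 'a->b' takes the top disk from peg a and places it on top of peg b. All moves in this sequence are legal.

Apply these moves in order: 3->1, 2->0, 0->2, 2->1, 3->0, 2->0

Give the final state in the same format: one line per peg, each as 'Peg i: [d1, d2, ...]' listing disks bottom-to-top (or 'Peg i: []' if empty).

Answer: Peg 0: [5, 4, 3]
Peg 1: [2, 1]
Peg 2: []
Peg 3: []

Derivation:
After move 1 (3->1):
Peg 0: [5]
Peg 1: [2]
Peg 2: [3, 1]
Peg 3: [4]

After move 2 (2->0):
Peg 0: [5, 1]
Peg 1: [2]
Peg 2: [3]
Peg 3: [4]

After move 3 (0->2):
Peg 0: [5]
Peg 1: [2]
Peg 2: [3, 1]
Peg 3: [4]

After move 4 (2->1):
Peg 0: [5]
Peg 1: [2, 1]
Peg 2: [3]
Peg 3: [4]

After move 5 (3->0):
Peg 0: [5, 4]
Peg 1: [2, 1]
Peg 2: [3]
Peg 3: []

After move 6 (2->0):
Peg 0: [5, 4, 3]
Peg 1: [2, 1]
Peg 2: []
Peg 3: []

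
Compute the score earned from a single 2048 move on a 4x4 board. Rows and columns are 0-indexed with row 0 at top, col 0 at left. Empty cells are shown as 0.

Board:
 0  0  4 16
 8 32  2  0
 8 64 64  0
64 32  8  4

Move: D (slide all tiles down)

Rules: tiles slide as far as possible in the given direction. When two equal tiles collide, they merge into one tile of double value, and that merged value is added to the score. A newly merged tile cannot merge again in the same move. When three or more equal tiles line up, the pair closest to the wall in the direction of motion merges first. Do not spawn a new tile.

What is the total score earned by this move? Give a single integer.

Answer: 16

Derivation:
Slide down:
col 0: [0, 8, 8, 64] -> [0, 0, 16, 64]  score +16 (running 16)
col 1: [0, 32, 64, 32] -> [0, 32, 64, 32]  score +0 (running 16)
col 2: [4, 2, 64, 8] -> [4, 2, 64, 8]  score +0 (running 16)
col 3: [16, 0, 0, 4] -> [0, 0, 16, 4]  score +0 (running 16)
Board after move:
 0  0  4  0
 0 32  2  0
16 64 64 16
64 32  8  4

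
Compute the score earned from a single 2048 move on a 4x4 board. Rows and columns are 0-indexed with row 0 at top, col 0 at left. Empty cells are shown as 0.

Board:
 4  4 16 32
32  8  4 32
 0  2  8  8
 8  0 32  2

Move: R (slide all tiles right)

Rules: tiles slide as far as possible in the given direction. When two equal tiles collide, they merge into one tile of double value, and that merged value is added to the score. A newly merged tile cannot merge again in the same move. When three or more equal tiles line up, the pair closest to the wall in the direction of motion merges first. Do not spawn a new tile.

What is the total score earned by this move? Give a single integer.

Slide right:
row 0: [4, 4, 16, 32] -> [0, 8, 16, 32]  score +8 (running 8)
row 1: [32, 8, 4, 32] -> [32, 8, 4, 32]  score +0 (running 8)
row 2: [0, 2, 8, 8] -> [0, 0, 2, 16]  score +16 (running 24)
row 3: [8, 0, 32, 2] -> [0, 8, 32, 2]  score +0 (running 24)
Board after move:
 0  8 16 32
32  8  4 32
 0  0  2 16
 0  8 32  2

Answer: 24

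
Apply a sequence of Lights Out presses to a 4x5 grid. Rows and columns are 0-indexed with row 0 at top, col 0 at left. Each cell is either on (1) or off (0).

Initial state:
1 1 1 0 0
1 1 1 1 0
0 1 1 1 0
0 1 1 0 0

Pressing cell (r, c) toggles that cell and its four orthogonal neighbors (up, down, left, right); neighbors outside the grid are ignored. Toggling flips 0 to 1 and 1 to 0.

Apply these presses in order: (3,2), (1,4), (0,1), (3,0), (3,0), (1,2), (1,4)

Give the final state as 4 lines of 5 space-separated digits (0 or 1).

After press 1 at (3,2):
1 1 1 0 0
1 1 1 1 0
0 1 0 1 0
0 0 0 1 0

After press 2 at (1,4):
1 1 1 0 1
1 1 1 0 1
0 1 0 1 1
0 0 0 1 0

After press 3 at (0,1):
0 0 0 0 1
1 0 1 0 1
0 1 0 1 1
0 0 0 1 0

After press 4 at (3,0):
0 0 0 0 1
1 0 1 0 1
1 1 0 1 1
1 1 0 1 0

After press 5 at (3,0):
0 0 0 0 1
1 0 1 0 1
0 1 0 1 1
0 0 0 1 0

After press 6 at (1,2):
0 0 1 0 1
1 1 0 1 1
0 1 1 1 1
0 0 0 1 0

After press 7 at (1,4):
0 0 1 0 0
1 1 0 0 0
0 1 1 1 0
0 0 0 1 0

Answer: 0 0 1 0 0
1 1 0 0 0
0 1 1 1 0
0 0 0 1 0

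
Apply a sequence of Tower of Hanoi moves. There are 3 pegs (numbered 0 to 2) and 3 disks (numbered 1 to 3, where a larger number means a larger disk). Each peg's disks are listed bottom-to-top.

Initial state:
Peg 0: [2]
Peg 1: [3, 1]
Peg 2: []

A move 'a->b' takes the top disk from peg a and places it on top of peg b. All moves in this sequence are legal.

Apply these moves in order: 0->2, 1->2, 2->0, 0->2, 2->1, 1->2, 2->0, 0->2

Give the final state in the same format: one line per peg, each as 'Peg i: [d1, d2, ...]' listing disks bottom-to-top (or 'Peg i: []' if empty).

Answer: Peg 0: []
Peg 1: [3]
Peg 2: [2, 1]

Derivation:
After move 1 (0->2):
Peg 0: []
Peg 1: [3, 1]
Peg 2: [2]

After move 2 (1->2):
Peg 0: []
Peg 1: [3]
Peg 2: [2, 1]

After move 3 (2->0):
Peg 0: [1]
Peg 1: [3]
Peg 2: [2]

After move 4 (0->2):
Peg 0: []
Peg 1: [3]
Peg 2: [2, 1]

After move 5 (2->1):
Peg 0: []
Peg 1: [3, 1]
Peg 2: [2]

After move 6 (1->2):
Peg 0: []
Peg 1: [3]
Peg 2: [2, 1]

After move 7 (2->0):
Peg 0: [1]
Peg 1: [3]
Peg 2: [2]

After move 8 (0->2):
Peg 0: []
Peg 1: [3]
Peg 2: [2, 1]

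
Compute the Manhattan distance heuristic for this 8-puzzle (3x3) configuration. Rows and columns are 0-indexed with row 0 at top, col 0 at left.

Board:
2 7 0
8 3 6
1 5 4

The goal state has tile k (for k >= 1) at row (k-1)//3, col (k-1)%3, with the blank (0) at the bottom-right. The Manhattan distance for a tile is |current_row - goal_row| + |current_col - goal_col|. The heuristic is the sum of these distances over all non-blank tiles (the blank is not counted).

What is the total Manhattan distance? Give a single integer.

Tile 2: (0,0)->(0,1) = 1
Tile 7: (0,1)->(2,0) = 3
Tile 8: (1,0)->(2,1) = 2
Tile 3: (1,1)->(0,2) = 2
Tile 6: (1,2)->(1,2) = 0
Tile 1: (2,0)->(0,0) = 2
Tile 5: (2,1)->(1,1) = 1
Tile 4: (2,2)->(1,0) = 3
Sum: 1 + 3 + 2 + 2 + 0 + 2 + 1 + 3 = 14

Answer: 14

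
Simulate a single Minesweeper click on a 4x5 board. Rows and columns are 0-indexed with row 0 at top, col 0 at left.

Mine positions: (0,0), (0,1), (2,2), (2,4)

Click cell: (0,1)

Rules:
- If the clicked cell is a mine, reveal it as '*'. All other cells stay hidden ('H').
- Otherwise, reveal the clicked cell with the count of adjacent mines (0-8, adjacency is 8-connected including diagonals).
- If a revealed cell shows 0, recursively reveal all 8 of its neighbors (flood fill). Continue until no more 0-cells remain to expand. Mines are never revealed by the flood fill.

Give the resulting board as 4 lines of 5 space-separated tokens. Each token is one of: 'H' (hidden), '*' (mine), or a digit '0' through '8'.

H * H H H
H H H H H
H H H H H
H H H H H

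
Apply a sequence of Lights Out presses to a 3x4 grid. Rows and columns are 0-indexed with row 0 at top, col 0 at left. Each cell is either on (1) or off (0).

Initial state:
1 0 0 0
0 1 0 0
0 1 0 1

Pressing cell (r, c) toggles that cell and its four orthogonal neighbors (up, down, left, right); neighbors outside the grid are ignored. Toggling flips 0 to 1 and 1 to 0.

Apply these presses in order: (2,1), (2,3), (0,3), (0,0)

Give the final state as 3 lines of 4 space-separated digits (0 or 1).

After press 1 at (2,1):
1 0 0 0
0 0 0 0
1 0 1 1

After press 2 at (2,3):
1 0 0 0
0 0 0 1
1 0 0 0

After press 3 at (0,3):
1 0 1 1
0 0 0 0
1 0 0 0

After press 4 at (0,0):
0 1 1 1
1 0 0 0
1 0 0 0

Answer: 0 1 1 1
1 0 0 0
1 0 0 0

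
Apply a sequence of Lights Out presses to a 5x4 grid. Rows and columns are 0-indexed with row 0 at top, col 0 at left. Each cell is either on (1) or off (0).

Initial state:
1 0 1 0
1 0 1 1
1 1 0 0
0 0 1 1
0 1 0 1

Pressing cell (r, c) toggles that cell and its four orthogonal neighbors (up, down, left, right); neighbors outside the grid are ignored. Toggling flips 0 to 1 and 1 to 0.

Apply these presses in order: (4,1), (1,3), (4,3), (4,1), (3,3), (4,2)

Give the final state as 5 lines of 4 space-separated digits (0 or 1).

After press 1 at (4,1):
1 0 1 0
1 0 1 1
1 1 0 0
0 1 1 1
1 0 1 1

After press 2 at (1,3):
1 0 1 1
1 0 0 0
1 1 0 1
0 1 1 1
1 0 1 1

After press 3 at (4,3):
1 0 1 1
1 0 0 0
1 1 0 1
0 1 1 0
1 0 0 0

After press 4 at (4,1):
1 0 1 1
1 0 0 0
1 1 0 1
0 0 1 0
0 1 1 0

After press 5 at (3,3):
1 0 1 1
1 0 0 0
1 1 0 0
0 0 0 1
0 1 1 1

After press 6 at (4,2):
1 0 1 1
1 0 0 0
1 1 0 0
0 0 1 1
0 0 0 0

Answer: 1 0 1 1
1 0 0 0
1 1 0 0
0 0 1 1
0 0 0 0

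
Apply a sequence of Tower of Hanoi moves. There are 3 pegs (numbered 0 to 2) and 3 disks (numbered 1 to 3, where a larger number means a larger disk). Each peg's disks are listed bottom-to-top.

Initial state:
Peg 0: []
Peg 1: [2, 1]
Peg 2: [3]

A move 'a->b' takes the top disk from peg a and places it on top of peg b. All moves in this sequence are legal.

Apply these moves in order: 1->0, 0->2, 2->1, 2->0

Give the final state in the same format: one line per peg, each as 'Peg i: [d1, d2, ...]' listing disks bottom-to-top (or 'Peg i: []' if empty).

Answer: Peg 0: [3]
Peg 1: [2, 1]
Peg 2: []

Derivation:
After move 1 (1->0):
Peg 0: [1]
Peg 1: [2]
Peg 2: [3]

After move 2 (0->2):
Peg 0: []
Peg 1: [2]
Peg 2: [3, 1]

After move 3 (2->1):
Peg 0: []
Peg 1: [2, 1]
Peg 2: [3]

After move 4 (2->0):
Peg 0: [3]
Peg 1: [2, 1]
Peg 2: []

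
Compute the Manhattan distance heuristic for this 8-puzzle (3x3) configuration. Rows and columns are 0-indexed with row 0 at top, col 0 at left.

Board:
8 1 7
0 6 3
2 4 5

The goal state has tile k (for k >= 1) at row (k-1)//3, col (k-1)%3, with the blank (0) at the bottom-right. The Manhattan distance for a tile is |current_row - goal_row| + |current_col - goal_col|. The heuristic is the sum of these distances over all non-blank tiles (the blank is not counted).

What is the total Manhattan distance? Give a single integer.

Answer: 17

Derivation:
Tile 8: at (0,0), goal (2,1), distance |0-2|+|0-1| = 3
Tile 1: at (0,1), goal (0,0), distance |0-0|+|1-0| = 1
Tile 7: at (0,2), goal (2,0), distance |0-2|+|2-0| = 4
Tile 6: at (1,1), goal (1,2), distance |1-1|+|1-2| = 1
Tile 3: at (1,2), goal (0,2), distance |1-0|+|2-2| = 1
Tile 2: at (2,0), goal (0,1), distance |2-0|+|0-1| = 3
Tile 4: at (2,1), goal (1,0), distance |2-1|+|1-0| = 2
Tile 5: at (2,2), goal (1,1), distance |2-1|+|2-1| = 2
Sum: 3 + 1 + 4 + 1 + 1 + 3 + 2 + 2 = 17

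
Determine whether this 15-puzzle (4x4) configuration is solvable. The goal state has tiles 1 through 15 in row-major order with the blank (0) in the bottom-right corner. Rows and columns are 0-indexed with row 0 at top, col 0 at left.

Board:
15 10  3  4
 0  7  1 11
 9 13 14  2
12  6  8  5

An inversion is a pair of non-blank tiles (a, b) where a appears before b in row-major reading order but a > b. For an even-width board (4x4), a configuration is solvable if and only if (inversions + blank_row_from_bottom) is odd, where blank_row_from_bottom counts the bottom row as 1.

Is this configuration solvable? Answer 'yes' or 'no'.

Inversions: 55
Blank is in row 1 (0-indexed from top), which is row 3 counting from the bottom (bottom = 1).
55 + 3 = 58, which is even, so the puzzle is not solvable.

Answer: no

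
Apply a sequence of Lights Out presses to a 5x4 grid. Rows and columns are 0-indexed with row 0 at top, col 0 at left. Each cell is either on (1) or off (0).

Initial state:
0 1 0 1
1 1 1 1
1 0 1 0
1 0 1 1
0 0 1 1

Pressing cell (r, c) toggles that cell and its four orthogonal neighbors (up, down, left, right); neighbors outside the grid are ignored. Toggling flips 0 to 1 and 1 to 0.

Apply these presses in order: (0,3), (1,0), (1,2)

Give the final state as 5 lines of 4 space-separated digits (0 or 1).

After press 1 at (0,3):
0 1 1 0
1 1 1 0
1 0 1 0
1 0 1 1
0 0 1 1

After press 2 at (1,0):
1 1 1 0
0 0 1 0
0 0 1 0
1 0 1 1
0 0 1 1

After press 3 at (1,2):
1 1 0 0
0 1 0 1
0 0 0 0
1 0 1 1
0 0 1 1

Answer: 1 1 0 0
0 1 0 1
0 0 0 0
1 0 1 1
0 0 1 1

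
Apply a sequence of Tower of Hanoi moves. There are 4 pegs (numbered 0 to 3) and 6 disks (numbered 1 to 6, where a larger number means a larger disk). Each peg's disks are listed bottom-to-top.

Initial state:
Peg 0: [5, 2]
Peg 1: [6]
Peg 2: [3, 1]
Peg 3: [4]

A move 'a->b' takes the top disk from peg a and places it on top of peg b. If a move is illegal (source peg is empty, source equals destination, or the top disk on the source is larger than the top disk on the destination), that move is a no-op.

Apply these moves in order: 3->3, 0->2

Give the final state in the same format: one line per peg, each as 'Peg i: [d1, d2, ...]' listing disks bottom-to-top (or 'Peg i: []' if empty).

Answer: Peg 0: [5, 2]
Peg 1: [6]
Peg 2: [3, 1]
Peg 3: [4]

Derivation:
After move 1 (3->3):
Peg 0: [5, 2]
Peg 1: [6]
Peg 2: [3, 1]
Peg 3: [4]

After move 2 (0->2):
Peg 0: [5, 2]
Peg 1: [6]
Peg 2: [3, 1]
Peg 3: [4]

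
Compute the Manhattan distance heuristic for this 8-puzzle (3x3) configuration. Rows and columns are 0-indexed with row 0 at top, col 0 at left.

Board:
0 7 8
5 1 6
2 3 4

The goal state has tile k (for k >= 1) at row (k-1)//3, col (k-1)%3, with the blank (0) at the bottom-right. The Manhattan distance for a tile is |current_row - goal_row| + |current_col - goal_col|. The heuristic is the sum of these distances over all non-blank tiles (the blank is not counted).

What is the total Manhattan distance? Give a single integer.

Tile 7: (0,1)->(2,0) = 3
Tile 8: (0,2)->(2,1) = 3
Tile 5: (1,0)->(1,1) = 1
Tile 1: (1,1)->(0,0) = 2
Tile 6: (1,2)->(1,2) = 0
Tile 2: (2,0)->(0,1) = 3
Tile 3: (2,1)->(0,2) = 3
Tile 4: (2,2)->(1,0) = 3
Sum: 3 + 3 + 1 + 2 + 0 + 3 + 3 + 3 = 18

Answer: 18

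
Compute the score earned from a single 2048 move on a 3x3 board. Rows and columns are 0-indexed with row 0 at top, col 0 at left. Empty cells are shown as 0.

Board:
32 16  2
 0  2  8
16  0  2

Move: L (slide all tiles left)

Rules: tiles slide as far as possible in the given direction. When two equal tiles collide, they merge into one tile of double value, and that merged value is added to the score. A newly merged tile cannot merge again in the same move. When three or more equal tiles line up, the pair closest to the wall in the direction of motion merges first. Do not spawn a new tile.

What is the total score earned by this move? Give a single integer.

Answer: 0

Derivation:
Slide left:
row 0: [32, 16, 2] -> [32, 16, 2]  score +0 (running 0)
row 1: [0, 2, 8] -> [2, 8, 0]  score +0 (running 0)
row 2: [16, 0, 2] -> [16, 2, 0]  score +0 (running 0)
Board after move:
32 16  2
 2  8  0
16  2  0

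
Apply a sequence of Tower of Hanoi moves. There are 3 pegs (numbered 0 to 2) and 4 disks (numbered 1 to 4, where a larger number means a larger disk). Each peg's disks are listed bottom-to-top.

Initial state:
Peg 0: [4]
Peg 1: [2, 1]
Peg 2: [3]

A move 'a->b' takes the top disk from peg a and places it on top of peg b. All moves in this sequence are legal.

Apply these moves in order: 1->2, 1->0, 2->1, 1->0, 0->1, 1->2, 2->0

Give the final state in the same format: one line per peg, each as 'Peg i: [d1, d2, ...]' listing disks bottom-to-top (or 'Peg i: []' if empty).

After move 1 (1->2):
Peg 0: [4]
Peg 1: [2]
Peg 2: [3, 1]

After move 2 (1->0):
Peg 0: [4, 2]
Peg 1: []
Peg 2: [3, 1]

After move 3 (2->1):
Peg 0: [4, 2]
Peg 1: [1]
Peg 2: [3]

After move 4 (1->0):
Peg 0: [4, 2, 1]
Peg 1: []
Peg 2: [3]

After move 5 (0->1):
Peg 0: [4, 2]
Peg 1: [1]
Peg 2: [3]

After move 6 (1->2):
Peg 0: [4, 2]
Peg 1: []
Peg 2: [3, 1]

After move 7 (2->0):
Peg 0: [4, 2, 1]
Peg 1: []
Peg 2: [3]

Answer: Peg 0: [4, 2, 1]
Peg 1: []
Peg 2: [3]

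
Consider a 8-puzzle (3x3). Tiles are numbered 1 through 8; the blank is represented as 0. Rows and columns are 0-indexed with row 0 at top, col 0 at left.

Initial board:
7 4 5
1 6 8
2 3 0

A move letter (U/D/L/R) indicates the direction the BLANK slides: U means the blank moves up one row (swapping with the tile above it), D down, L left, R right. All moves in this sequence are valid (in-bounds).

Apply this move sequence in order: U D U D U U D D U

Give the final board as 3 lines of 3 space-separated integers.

Answer: 7 4 5
1 6 0
2 3 8

Derivation:
After move 1 (U):
7 4 5
1 6 0
2 3 8

After move 2 (D):
7 4 5
1 6 8
2 3 0

After move 3 (U):
7 4 5
1 6 0
2 3 8

After move 4 (D):
7 4 5
1 6 8
2 3 0

After move 5 (U):
7 4 5
1 6 0
2 3 8

After move 6 (U):
7 4 0
1 6 5
2 3 8

After move 7 (D):
7 4 5
1 6 0
2 3 8

After move 8 (D):
7 4 5
1 6 8
2 3 0

After move 9 (U):
7 4 5
1 6 0
2 3 8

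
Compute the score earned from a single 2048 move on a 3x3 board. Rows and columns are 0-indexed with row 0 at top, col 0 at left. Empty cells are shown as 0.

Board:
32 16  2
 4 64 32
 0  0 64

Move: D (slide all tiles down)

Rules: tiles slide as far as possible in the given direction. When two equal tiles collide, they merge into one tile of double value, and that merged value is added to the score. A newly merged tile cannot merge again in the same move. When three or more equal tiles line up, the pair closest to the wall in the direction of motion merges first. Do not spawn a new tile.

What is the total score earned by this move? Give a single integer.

Answer: 0

Derivation:
Slide down:
col 0: [32, 4, 0] -> [0, 32, 4]  score +0 (running 0)
col 1: [16, 64, 0] -> [0, 16, 64]  score +0 (running 0)
col 2: [2, 32, 64] -> [2, 32, 64]  score +0 (running 0)
Board after move:
 0  0  2
32 16 32
 4 64 64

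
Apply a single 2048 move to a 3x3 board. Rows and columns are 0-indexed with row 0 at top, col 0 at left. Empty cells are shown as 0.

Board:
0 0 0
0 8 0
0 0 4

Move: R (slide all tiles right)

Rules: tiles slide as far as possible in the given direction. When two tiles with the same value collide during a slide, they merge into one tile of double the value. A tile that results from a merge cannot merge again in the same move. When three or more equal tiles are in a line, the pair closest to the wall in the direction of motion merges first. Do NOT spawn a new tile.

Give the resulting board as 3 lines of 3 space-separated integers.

Answer: 0 0 0
0 0 8
0 0 4

Derivation:
Slide right:
row 0: [0, 0, 0] -> [0, 0, 0]
row 1: [0, 8, 0] -> [0, 0, 8]
row 2: [0, 0, 4] -> [0, 0, 4]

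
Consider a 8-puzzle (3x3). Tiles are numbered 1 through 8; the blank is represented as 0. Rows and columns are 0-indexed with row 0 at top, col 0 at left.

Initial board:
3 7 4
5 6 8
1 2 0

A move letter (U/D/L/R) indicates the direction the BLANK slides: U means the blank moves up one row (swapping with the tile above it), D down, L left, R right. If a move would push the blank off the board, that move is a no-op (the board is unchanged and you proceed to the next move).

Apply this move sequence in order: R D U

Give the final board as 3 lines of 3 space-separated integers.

After move 1 (R):
3 7 4
5 6 8
1 2 0

After move 2 (D):
3 7 4
5 6 8
1 2 0

After move 3 (U):
3 7 4
5 6 0
1 2 8

Answer: 3 7 4
5 6 0
1 2 8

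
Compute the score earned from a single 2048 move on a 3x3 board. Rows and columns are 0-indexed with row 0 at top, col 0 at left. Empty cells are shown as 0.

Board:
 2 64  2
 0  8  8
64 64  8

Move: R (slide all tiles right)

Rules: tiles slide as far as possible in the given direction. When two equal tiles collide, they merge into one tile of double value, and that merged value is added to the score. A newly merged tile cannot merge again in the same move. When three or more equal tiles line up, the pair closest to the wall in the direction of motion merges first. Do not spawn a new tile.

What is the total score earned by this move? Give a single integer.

Slide right:
row 0: [2, 64, 2] -> [2, 64, 2]  score +0 (running 0)
row 1: [0, 8, 8] -> [0, 0, 16]  score +16 (running 16)
row 2: [64, 64, 8] -> [0, 128, 8]  score +128 (running 144)
Board after move:
  2  64   2
  0   0  16
  0 128   8

Answer: 144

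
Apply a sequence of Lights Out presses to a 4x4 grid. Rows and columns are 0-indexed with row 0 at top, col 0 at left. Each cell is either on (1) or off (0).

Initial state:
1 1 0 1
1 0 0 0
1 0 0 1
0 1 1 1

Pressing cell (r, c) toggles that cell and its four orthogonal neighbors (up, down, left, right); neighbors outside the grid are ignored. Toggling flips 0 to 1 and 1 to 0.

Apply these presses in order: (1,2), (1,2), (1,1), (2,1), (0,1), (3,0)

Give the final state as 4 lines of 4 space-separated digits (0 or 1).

Answer: 0 1 1 1
0 1 1 0
1 0 1 1
1 1 1 1

Derivation:
After press 1 at (1,2):
1 1 1 1
1 1 1 1
1 0 1 1
0 1 1 1

After press 2 at (1,2):
1 1 0 1
1 0 0 0
1 0 0 1
0 1 1 1

After press 3 at (1,1):
1 0 0 1
0 1 1 0
1 1 0 1
0 1 1 1

After press 4 at (2,1):
1 0 0 1
0 0 1 0
0 0 1 1
0 0 1 1

After press 5 at (0,1):
0 1 1 1
0 1 1 0
0 0 1 1
0 0 1 1

After press 6 at (3,0):
0 1 1 1
0 1 1 0
1 0 1 1
1 1 1 1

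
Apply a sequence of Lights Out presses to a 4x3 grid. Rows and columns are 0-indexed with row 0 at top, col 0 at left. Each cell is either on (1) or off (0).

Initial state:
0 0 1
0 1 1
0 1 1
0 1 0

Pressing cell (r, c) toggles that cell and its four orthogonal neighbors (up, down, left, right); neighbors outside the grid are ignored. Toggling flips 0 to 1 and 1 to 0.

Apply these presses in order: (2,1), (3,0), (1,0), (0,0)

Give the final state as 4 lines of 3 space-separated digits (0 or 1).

Answer: 0 1 1
0 1 1
1 0 0
1 1 0

Derivation:
After press 1 at (2,1):
0 0 1
0 0 1
1 0 0
0 0 0

After press 2 at (3,0):
0 0 1
0 0 1
0 0 0
1 1 0

After press 3 at (1,0):
1 0 1
1 1 1
1 0 0
1 1 0

After press 4 at (0,0):
0 1 1
0 1 1
1 0 0
1 1 0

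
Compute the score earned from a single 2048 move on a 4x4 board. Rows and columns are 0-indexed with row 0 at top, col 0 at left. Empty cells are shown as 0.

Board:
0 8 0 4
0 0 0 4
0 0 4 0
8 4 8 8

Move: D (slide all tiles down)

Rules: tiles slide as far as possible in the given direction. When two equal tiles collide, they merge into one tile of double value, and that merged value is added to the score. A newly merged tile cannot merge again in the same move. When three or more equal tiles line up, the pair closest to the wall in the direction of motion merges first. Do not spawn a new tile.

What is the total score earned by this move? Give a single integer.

Slide down:
col 0: [0, 0, 0, 8] -> [0, 0, 0, 8]  score +0 (running 0)
col 1: [8, 0, 0, 4] -> [0, 0, 8, 4]  score +0 (running 0)
col 2: [0, 0, 4, 8] -> [0, 0, 4, 8]  score +0 (running 0)
col 3: [4, 4, 0, 8] -> [0, 0, 8, 8]  score +8 (running 8)
Board after move:
0 0 0 0
0 0 0 0
0 8 4 8
8 4 8 8

Answer: 8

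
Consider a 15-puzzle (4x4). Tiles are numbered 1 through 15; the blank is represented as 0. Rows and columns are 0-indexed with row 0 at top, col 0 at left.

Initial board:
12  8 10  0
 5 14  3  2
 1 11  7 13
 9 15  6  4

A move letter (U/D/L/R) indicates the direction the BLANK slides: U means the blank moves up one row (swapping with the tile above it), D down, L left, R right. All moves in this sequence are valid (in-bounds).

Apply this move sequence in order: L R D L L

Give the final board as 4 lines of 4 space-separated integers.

After move 1 (L):
12  8  0 10
 5 14  3  2
 1 11  7 13
 9 15  6  4

After move 2 (R):
12  8 10  0
 5 14  3  2
 1 11  7 13
 9 15  6  4

After move 3 (D):
12  8 10  2
 5 14  3  0
 1 11  7 13
 9 15  6  4

After move 4 (L):
12  8 10  2
 5 14  0  3
 1 11  7 13
 9 15  6  4

After move 5 (L):
12  8 10  2
 5  0 14  3
 1 11  7 13
 9 15  6  4

Answer: 12  8 10  2
 5  0 14  3
 1 11  7 13
 9 15  6  4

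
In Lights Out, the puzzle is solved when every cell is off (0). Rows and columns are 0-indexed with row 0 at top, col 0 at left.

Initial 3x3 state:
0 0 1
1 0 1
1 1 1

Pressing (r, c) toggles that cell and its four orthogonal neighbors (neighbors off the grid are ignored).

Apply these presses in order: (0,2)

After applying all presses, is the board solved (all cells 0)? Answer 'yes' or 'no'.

After press 1 at (0,2):
0 1 0
1 0 0
1 1 1

Lights still on: 5

Answer: no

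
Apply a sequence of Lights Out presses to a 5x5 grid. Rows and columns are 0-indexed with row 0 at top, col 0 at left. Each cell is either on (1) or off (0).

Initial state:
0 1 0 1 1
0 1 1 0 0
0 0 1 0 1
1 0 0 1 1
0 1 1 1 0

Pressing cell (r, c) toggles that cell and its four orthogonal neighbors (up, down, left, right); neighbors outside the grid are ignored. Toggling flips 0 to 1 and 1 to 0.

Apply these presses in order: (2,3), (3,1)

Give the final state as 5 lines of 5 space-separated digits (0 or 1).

After press 1 at (2,3):
0 1 0 1 1
0 1 1 1 0
0 0 0 1 0
1 0 0 0 1
0 1 1 1 0

After press 2 at (3,1):
0 1 0 1 1
0 1 1 1 0
0 1 0 1 0
0 1 1 0 1
0 0 1 1 0

Answer: 0 1 0 1 1
0 1 1 1 0
0 1 0 1 0
0 1 1 0 1
0 0 1 1 0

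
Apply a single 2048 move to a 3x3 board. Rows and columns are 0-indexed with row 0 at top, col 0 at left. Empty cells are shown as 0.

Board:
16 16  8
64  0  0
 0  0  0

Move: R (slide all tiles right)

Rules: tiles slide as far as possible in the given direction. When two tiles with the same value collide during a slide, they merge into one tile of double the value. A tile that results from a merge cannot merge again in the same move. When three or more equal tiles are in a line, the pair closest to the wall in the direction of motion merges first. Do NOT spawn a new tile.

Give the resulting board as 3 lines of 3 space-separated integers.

Answer:  0 32  8
 0  0 64
 0  0  0

Derivation:
Slide right:
row 0: [16, 16, 8] -> [0, 32, 8]
row 1: [64, 0, 0] -> [0, 0, 64]
row 2: [0, 0, 0] -> [0, 0, 0]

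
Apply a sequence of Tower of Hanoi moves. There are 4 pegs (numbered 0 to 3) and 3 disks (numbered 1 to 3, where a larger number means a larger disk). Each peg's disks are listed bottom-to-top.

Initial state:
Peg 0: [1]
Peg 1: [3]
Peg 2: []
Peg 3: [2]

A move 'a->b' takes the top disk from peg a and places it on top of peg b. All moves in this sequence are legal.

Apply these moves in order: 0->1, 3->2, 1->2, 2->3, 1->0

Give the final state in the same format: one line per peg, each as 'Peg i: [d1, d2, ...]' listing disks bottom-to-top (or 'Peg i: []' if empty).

Answer: Peg 0: [3]
Peg 1: []
Peg 2: [2]
Peg 3: [1]

Derivation:
After move 1 (0->1):
Peg 0: []
Peg 1: [3, 1]
Peg 2: []
Peg 3: [2]

After move 2 (3->2):
Peg 0: []
Peg 1: [3, 1]
Peg 2: [2]
Peg 3: []

After move 3 (1->2):
Peg 0: []
Peg 1: [3]
Peg 2: [2, 1]
Peg 3: []

After move 4 (2->3):
Peg 0: []
Peg 1: [3]
Peg 2: [2]
Peg 3: [1]

After move 5 (1->0):
Peg 0: [3]
Peg 1: []
Peg 2: [2]
Peg 3: [1]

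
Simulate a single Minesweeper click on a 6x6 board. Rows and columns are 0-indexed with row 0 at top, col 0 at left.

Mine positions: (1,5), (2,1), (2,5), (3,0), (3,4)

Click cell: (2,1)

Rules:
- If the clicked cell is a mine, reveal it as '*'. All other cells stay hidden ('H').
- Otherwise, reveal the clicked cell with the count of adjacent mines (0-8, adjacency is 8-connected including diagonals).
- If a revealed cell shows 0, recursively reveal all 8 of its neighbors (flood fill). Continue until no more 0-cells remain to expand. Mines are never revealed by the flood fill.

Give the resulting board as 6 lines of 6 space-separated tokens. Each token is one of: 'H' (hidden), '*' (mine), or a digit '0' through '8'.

H H H H H H
H H H H H H
H * H H H H
H H H H H H
H H H H H H
H H H H H H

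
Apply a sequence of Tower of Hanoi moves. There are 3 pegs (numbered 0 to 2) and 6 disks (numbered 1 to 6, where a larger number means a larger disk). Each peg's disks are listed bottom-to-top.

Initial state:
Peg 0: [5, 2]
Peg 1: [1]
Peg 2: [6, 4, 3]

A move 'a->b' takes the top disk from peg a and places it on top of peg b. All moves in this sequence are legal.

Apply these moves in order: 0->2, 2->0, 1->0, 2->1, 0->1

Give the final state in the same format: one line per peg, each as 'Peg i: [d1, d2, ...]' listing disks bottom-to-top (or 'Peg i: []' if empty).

After move 1 (0->2):
Peg 0: [5]
Peg 1: [1]
Peg 2: [6, 4, 3, 2]

After move 2 (2->0):
Peg 0: [5, 2]
Peg 1: [1]
Peg 2: [6, 4, 3]

After move 3 (1->0):
Peg 0: [5, 2, 1]
Peg 1: []
Peg 2: [6, 4, 3]

After move 4 (2->1):
Peg 0: [5, 2, 1]
Peg 1: [3]
Peg 2: [6, 4]

After move 5 (0->1):
Peg 0: [5, 2]
Peg 1: [3, 1]
Peg 2: [6, 4]

Answer: Peg 0: [5, 2]
Peg 1: [3, 1]
Peg 2: [6, 4]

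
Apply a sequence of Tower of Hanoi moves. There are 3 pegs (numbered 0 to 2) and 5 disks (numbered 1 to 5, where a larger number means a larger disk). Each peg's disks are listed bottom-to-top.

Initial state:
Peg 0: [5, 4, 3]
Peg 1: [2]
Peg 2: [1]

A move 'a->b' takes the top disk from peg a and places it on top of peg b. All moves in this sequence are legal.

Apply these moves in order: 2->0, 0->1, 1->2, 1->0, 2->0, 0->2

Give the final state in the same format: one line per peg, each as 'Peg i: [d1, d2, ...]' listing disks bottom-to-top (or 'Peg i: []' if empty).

After move 1 (2->0):
Peg 0: [5, 4, 3, 1]
Peg 1: [2]
Peg 2: []

After move 2 (0->1):
Peg 0: [5, 4, 3]
Peg 1: [2, 1]
Peg 2: []

After move 3 (1->2):
Peg 0: [5, 4, 3]
Peg 1: [2]
Peg 2: [1]

After move 4 (1->0):
Peg 0: [5, 4, 3, 2]
Peg 1: []
Peg 2: [1]

After move 5 (2->0):
Peg 0: [5, 4, 3, 2, 1]
Peg 1: []
Peg 2: []

After move 6 (0->2):
Peg 0: [5, 4, 3, 2]
Peg 1: []
Peg 2: [1]

Answer: Peg 0: [5, 4, 3, 2]
Peg 1: []
Peg 2: [1]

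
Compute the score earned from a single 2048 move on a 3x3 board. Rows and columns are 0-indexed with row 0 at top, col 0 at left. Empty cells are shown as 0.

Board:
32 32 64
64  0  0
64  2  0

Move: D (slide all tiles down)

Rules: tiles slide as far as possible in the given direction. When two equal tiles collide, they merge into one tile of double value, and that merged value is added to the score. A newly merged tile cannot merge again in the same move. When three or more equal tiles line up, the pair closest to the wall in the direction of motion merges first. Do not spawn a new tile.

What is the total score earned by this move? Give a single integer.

Answer: 128

Derivation:
Slide down:
col 0: [32, 64, 64] -> [0, 32, 128]  score +128 (running 128)
col 1: [32, 0, 2] -> [0, 32, 2]  score +0 (running 128)
col 2: [64, 0, 0] -> [0, 0, 64]  score +0 (running 128)
Board after move:
  0   0   0
 32  32   0
128   2  64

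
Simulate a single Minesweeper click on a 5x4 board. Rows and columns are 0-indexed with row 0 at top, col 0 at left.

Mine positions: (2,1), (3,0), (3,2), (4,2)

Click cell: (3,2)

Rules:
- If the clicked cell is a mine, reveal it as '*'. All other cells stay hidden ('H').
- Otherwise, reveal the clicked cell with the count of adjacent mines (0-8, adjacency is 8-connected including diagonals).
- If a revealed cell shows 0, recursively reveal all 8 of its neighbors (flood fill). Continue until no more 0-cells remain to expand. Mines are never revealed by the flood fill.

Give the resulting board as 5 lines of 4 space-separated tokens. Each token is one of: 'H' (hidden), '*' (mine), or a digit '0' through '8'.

H H H H
H H H H
H H H H
H H * H
H H H H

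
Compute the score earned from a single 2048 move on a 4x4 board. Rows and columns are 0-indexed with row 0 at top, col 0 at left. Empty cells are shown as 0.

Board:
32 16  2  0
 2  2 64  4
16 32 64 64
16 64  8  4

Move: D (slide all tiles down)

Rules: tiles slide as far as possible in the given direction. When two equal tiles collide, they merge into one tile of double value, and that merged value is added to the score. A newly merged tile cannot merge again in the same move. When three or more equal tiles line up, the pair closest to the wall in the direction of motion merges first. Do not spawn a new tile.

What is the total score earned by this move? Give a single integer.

Answer: 160

Derivation:
Slide down:
col 0: [32, 2, 16, 16] -> [0, 32, 2, 32]  score +32 (running 32)
col 1: [16, 2, 32, 64] -> [16, 2, 32, 64]  score +0 (running 32)
col 2: [2, 64, 64, 8] -> [0, 2, 128, 8]  score +128 (running 160)
col 3: [0, 4, 64, 4] -> [0, 4, 64, 4]  score +0 (running 160)
Board after move:
  0  16   0   0
 32   2   2   4
  2  32 128  64
 32  64   8   4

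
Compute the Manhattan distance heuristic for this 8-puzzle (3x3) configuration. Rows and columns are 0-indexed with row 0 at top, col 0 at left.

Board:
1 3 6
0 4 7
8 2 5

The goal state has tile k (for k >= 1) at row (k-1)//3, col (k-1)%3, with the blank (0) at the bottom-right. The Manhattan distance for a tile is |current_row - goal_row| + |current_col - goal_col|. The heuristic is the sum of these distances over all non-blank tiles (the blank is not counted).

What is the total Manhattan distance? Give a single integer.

Tile 1: (0,0)->(0,0) = 0
Tile 3: (0,1)->(0,2) = 1
Tile 6: (0,2)->(1,2) = 1
Tile 4: (1,1)->(1,0) = 1
Tile 7: (1,2)->(2,0) = 3
Tile 8: (2,0)->(2,1) = 1
Tile 2: (2,1)->(0,1) = 2
Tile 5: (2,2)->(1,1) = 2
Sum: 0 + 1 + 1 + 1 + 3 + 1 + 2 + 2 = 11

Answer: 11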